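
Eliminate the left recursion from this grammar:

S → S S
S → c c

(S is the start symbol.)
S → c c S'
S' → S S'
S' → ε

S is directly left-recursive. The standard transformation for
  A → A α₁ | ... | A α_m | β₁ | ... | β_n
is
  A  → β₁ A' | ... | β_n A'
  A' → α₁ A' | ... | α_m A' | ε

S → c c becomes S → c c S'
S → S S becomes S' → S S'
Add S' → ε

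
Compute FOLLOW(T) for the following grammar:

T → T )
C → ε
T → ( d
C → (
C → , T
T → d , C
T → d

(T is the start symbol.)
{ $, ')' }

To compute FOLLOW(T), find every occurrence of T on a right-hand side N → α T β: add FIRST(β) \ {ε}, and if β is empty or nullable also add FOLLOW(N). Iterate to a fixed point.

T is the start symbol, so $ ∈ FOLLOW(T).
In T → T ): T is followed by ')', add FIRST(')') \ {ε} = { ')' }
In C → , T: T is at the end, add FOLLOW(C)

The FOLLOW sets referred to above (computed the same way, to a fixed point):
  FOLLOW(C) = { $, ')' }

Taking the union: FOLLOW(T) = { $, ')' }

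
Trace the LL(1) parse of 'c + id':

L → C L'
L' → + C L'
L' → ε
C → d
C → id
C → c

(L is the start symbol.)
LL(1) parsing maintains a stack (initially the start symbol over $) and the input. At each step: if the stack top is a terminal, match it against the current input token; if it is a non-terminal N, replace it with the RHS of M[N, lookahead] (the unique production whose predict set contains the lookahead).

Stack is shown with the top on the left.

Stack     Input     Action
--------------------------
L $       c + id $  output L → C L'
C L' $    c + id $  output C → c
c L' $    c + id $  match 'c'
L' $      + id $    output L' → + C L'
+ C L' $  + id $    match '+'
C L' $    id $      output C → id
id L' $   id $      match 'id'
L' $      $         output L' → ε
$         $         accept

The string is accepted.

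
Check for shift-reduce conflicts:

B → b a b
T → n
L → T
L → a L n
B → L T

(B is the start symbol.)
Augment with B' → B and build the canonical LR(0) collection (I0 = CLOSURE({[B' → . B]}), then GOTO on every symbol after a dot until no new states appear). It has 12 states:
  I0: { [B → . L T], [B → . b a b], [B' → . B], [L → . T], [L → . a L n], [T → . n] }  — shift
  I1: { [B' → B .] }  — accept
  I2: { [B → L . T], [T → . n] }  — shift
  I3: { [L → T .] }  — reduce
  I4: { [L → . T], [L → . a L n], [L → a . L n], [T → . n] }  — shift
  I5: { [B → b . a b] }  — shift
  I6: { [T → n .] }  — reduce
  I7: { [B → b a . b] }  — shift
  I8: { [B → b a b .] }  — reduce
  I9: { [L → a L . n] }  — shift
  I10: { [L → a L n .] }  — reduce
  I11: { [B → L T .] }  — reduce

No state contains both a complete item and a shift item.

Answer: No shift-reduce conflicts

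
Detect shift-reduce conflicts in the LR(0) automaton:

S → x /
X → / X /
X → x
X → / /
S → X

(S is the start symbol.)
Yes — I4: [X → x .] vs [S → x . /]; I6: [X → / / .] vs [X → . / /]

Augment with S' → S and build the canonical LR(0) collection (I0 = CLOSURE({[S' → . S]}), then GOTO on every symbol after a dot until no new states appear). It has 10 states:
  I0: { [S → . X], [S → . x /], [S' → . S], [X → . / /], [X → . / X /], [X → . x] }  — shift
  I1: { [X → . / /], [X → . / X /], [X → . x], [X → / . /], [X → / . X /] }  — shift
  I2: { [S' → S .] }  — accept
  I3: { [S → X .] }  — reduce
  I4: { [S → x . /], [X → x .] }  — shift, reduce
  I5: { [S → x / .] }  — reduce
  I6: { [X → . / /], [X → . / X /], [X → . x], [X → / . /], [X → / . X /], [X → / / .] }  — shift, reduce
  I7: { [X → / X . /] }  — shift
  I8: { [X → x .] }  — reduce
  I9: { [X → / X / .] }  — reduce

I4 contains reduce item [X → x .] and shift item [S → x . /] — shift-reduce conflict.
I6 contains reduce item [X → / / .] and shift items [X → . / /], [X → / . /], [X → . / X /], [X → . x] — shift-reduce conflict.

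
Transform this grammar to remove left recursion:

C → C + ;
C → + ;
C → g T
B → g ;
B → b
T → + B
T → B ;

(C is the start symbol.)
C is directly left-recursive. The standard transformation for
  A → A α₁ | ... | A α_m | β₁ | ... | β_n
is
  A  → β₁ A' | ... | β_n A'
  A' → α₁ A' | ... | α_m A' | ε

C → + ; becomes C → + ; C'
C → g T becomes C → g T C'
C → C + ; becomes C' → + ; C'
Add C' → ε

Productions for other non-terminals are unchanged:
  B → g ;
  B → b
  T → + B
  T → B ;

Resulting grammar:
C → + ; C'
C → g T C'
C' → + ; C'
C' → ε
B → g ;
B → b
T → + B
T → B ;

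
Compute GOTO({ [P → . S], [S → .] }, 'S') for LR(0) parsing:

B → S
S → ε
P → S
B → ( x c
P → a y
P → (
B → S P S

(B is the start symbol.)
GOTO(I, 'S') = CLOSURE({ [A → αX.β] : [A → α.Xβ] ∈ I, X = 'S' })

Items with dot before 'S', with the dot advanced:
  [P → . S] → [P → S .]
Closure adds nothing (no advanced item has the dot before a non-terminal).

GOTO = { [P → S .] }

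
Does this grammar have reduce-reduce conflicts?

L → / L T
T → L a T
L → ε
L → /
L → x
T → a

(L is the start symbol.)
Augment with L' → L and build the canonical LR(0) collection (I0 = CLOSURE({[L' → . L]}), then GOTO on every symbol after a dot until no new states appear). It has 10 states:
  I0: { [L → . / L T], [L → . /], [L → . x], [L → .], [L' → . L] }  — shift, reduce
  I1: { [L → . / L T], [L → . /], [L → . x], [L → .], [L → / . L T], [L → / .] }  — shift, 2 reduces
  I2: { [L' → L .] }  — accept
  I3: { [L → x .] }  — reduce
  I4: { [L → . / L T], [L → . /], [L → . x], [L → .], [L → / L . T], [T → . L a T], [T → . a] }  — shift, reduce
  I5: { [T → L . a T] }  — shift
  I6: { [L → / L T .] }  — reduce
  I7: { [T → a .] }  — reduce
  I8: { [L → . / L T], [L → . /], [L → . x], [L → .], [T → . L a T], [T → . a], [T → L a . T] }  — shift, reduce
  I9: { [T → L a T .] }  — reduce

I1 contains complete items [L → .], [L → / .] — reduce-reduce conflict.

Answer: Yes — I1: [L → .] vs [L → / .]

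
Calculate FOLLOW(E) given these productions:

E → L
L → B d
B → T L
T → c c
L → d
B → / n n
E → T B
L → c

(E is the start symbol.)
To compute FOLLOW(E), find every occurrence of E on a right-hand side N → α E β: add FIRST(β) \ {ε}, and if β is empty or nullable also add FOLLOW(N). Iterate to a fixed point.

E is the start symbol, so $ ∈ FOLLOW(E).
E does not occur on any right-hand side.

Taking the union: FOLLOW(E) = { $ }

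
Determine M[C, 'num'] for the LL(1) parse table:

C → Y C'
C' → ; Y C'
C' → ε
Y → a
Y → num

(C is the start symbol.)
To find M[C, 'num'], we find productions for C where 'num' is in the predict set (PREDICT(N → α) = (FIRST(α) \ {ε}) ∪ (FOLLOW(N) if α ⇒* ε)).

Relevant sets:
  FIRST(Y) = { 'a', 'num' }

C → Y C': PREDICT = { 'a', 'num' }
  'num' is in predict set, so this production goes in M[C, 'num']

M[C, 'num'] = C → Y C'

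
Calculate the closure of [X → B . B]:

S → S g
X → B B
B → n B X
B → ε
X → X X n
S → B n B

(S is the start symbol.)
{ [B → . n B X], [B → .], [X → B . B] }

To compute CLOSURE, for each item [A → α.Bβ] where B is a non-terminal, add [B → .γ] for all productions B → γ; repeat for the newly added items until nothing changes.

Start with: [X → B . B]
  [X → B . B] has the dot before B: add [B → . n B X], [B → .]
No further items can be added.

CLOSURE = { [B → . n B X], [B → .], [X → B . B] }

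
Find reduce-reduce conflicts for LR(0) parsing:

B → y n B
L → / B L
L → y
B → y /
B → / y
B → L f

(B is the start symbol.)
Yes — I10: [B → / y .] vs [L → y .]

A reduce-reduce conflict occurs when an LR(0) state has two complete items [A → α .] and [B → β .] — both call for a reduction, and with no lookahead the parser cannot choose between them.

Augment with B' → B and build the canonical LR(0) collection (I0 = CLOSURE({[B' → . B]}), then GOTO on every symbol after a dot until no new states appear). It has 14 states:
  I0: { [B → . / y], [B → . L f], [B → . y /], [B → . y n B], [B' → . B], [L → . / B L], [L → . y] }  — shift
  I1: { [B → . / y], [B → . L f], [B → . y /], [B → . y n B], [B → / . y], [L → . / B L], [L → . y], [L → / . B L] }  — shift
  I2: { [B' → B .] }  — accept
  I3: { [B → L . f] }  — shift
  I4: { [B → y . /], [B → y . n B], [L → y .] }  — shift, reduce
  I5: { [B → y / .] }  — reduce
  I6: { [B → . / y], [B → . L f], [B → . y /], [B → . y n B], [B → y n . B], [L → . / B L], [L → . y] }  — shift
  I7: { [B → y n B .] }  — reduce
  I8: { [B → L f .] }  — reduce
  I9: { [L → . / B L], [L → . y], [L → / B . L] }  — shift
  I10: { [B → / y .], [B → y . /], [B → y . n B], [L → y .] }  — shift, 2 reduces
  I11: { [B → . / y], [B → . L f], [B → . y /], [B → . y n B], [L → . / B L], [L → . y], [L → / . B L] }  — shift
  I12: { [L → / B L .] }  — reduce
  I13: { [L → y .] }  — reduce

I10 contains complete items [B → / y .], [L → y .] — reduce-reduce conflict.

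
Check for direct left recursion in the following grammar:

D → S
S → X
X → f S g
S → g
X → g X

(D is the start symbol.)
No direct left recursion

Direct left recursion occurs when N → N α for some non-terminal N (the right-hand side begins with the left-hand side itself).

D → S: starts with S
S → X: starts with X
X → f S g: starts with f
S → g: starts with g
X → g X: starts with g

No direct left recursion found.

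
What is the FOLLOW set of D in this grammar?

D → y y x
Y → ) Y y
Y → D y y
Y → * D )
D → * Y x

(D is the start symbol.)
To compute FOLLOW(D), find every occurrence of D on a right-hand side N → α D β: add FIRST(β) \ {ε}, and if β is empty or nullable also add FOLLOW(N). Iterate to a fixed point.

D is the start symbol, so $ ∈ FOLLOW(D).
In Y → D y y: D is followed by y y, add FIRST(y y) \ {ε} = { 'y' }
In Y → * D ): D is followed by ')', add FIRST(')') \ {ε} = { ')' }

Taking the union: FOLLOW(D) = { $, ')', 'y' }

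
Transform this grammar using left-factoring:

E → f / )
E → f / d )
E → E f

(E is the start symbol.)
E → f / E'
E' → )
E' → d )
E → E f

Left-factoring transforms A → αβ₁ | αβ₂ into A → αA' and A' → β₁ | β₂
(α is the longest common prefix among the alternatives). Repeat until
no nonterminal has two alternatives with a common prefix.

Round 1: E has alternatives sharing prefix 'f /'. Introduce E': E → f / E'
  Add: E' → )
  Add: E' → d )

No remaining common prefixes — done.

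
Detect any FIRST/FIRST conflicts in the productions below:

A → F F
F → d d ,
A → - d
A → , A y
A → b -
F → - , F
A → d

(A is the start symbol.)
FIRST sets of the non-terminals at (or reachable through a nullable prefix from) the front of some alternative:
  FIRST(F) = { '-', 'd' }

Productions for A:
  A → F F: FIRST = { '-', 'd' }
  A → - d: FIRST = { '-' }
  A → , A y: FIRST = { ',' }
  A → b -: FIRST = { 'b' }
  A → d: FIRST = { 'd' }
Productions for F:
  F → d d ,: FIRST = { 'd' }
  F → - , F: FIRST = { '-' }

Conflict for A: A → F F and A → - d
  Overlap: { '-' }
Conflict for A: A → F F and A → d
  Overlap: { 'd' }

Answer: Yes. A → F F / A → '-' d on { '-' }; A → F F / A → d on { 'd' }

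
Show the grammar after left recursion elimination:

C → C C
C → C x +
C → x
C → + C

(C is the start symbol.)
C is directly left-recursive. The standard transformation for
  A → A α₁ | ... | A α_m | β₁ | ... | β_n
is
  A  → β₁ A' | ... | β_n A'
  A' → α₁ A' | ... | α_m A' | ε

C → x becomes C → x C'
C → + C becomes C → + C C'
C → C C becomes C' → C C'
C → C x + becomes C' → x + C'
Add C' → ε

Resulting grammar:
C → x C'
C → + C C'
C' → C C'
C' → x + C'
C' → ε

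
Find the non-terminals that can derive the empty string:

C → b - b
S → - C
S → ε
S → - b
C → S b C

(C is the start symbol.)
{ 'S' }

A non-terminal is nullable if it can derive ε (the empty string): either it has an ε-production, or it has a production whose right-hand side consists entirely of nullable non-terminals.

ε-productions: S → ε
So S is immediately nullable.
No further non-terminal can be added: every production for the remaining non-terminals contains a terminal or a non-nullable non-terminal.
Nullable = { 'S' }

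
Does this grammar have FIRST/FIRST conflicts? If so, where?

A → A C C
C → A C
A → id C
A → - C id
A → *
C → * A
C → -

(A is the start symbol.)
A FIRST/FIRST conflict occurs when two productions N → α and N → β for the same non-terminal have FIRST(α) ∩ FIRST(β) ≠ ∅ (with ε ∈ FIRST of a nullable right-hand side, so two nullable alternatives also conflict).

FIRST sets of the non-terminals at (or reachable through a nullable prefix from) the front of some alternative:
  FIRST(A) = { '*', '-', 'id' }

Productions for A:
  A → A C C: FIRST = { '*', '-', 'id' }
  A → id C: FIRST = { 'id' }
  A → - C id: FIRST = { '-' }
  A → *: FIRST = { '*' }
Productions for C:
  C → A C: FIRST = { '*', '-', 'id' }
  C → * A: FIRST = { '*' }
  C → -: FIRST = { '-' }

Conflict for A: A → A C C and A → id C
  Overlap: { 'id' }
Conflict for A: A → A C C and A → - C id
  Overlap: { '-' }
Conflict for A: A → A C C and A → *
  Overlap: { '*' }
Conflict for C: C → A C and C → * A
  Overlap: { '*' }
Conflict for C: C → A C and C → -
  Overlap: { '-' }

Answer: Yes. A → A C C / A → id C on { 'id' }; A → A C C / A → '-' C id on { '-' }; A → A C C / A → '*' on { '*' }; C → A C / C → '*' A on { '*' }; C → A C / C → '-' on { '-' }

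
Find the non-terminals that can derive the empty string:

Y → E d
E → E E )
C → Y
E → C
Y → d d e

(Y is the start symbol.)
None

A non-terminal is nullable if it can derive ε (the empty string): either it has an ε-production, or it has a production whose right-hand side consists entirely of nullable non-terminals.

There are no ε-productions, so no non-terminal can derive ε.
No non-terminals are nullable.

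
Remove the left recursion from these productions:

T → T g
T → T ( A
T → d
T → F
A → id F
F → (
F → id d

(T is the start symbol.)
T → d T'
T → F T'
T' → g T'
T' → ( A T'
T' → ε
A → id F
F → (
F → id d

T is directly left-recursive. The standard transformation for
  A → A α₁ | ... | A α_m | β₁ | ... | β_n
is
  A  → β₁ A' | ... | β_n A'
  A' → α₁ A' | ... | α_m A' | ε

T → d becomes T → d T'
T → F becomes T → F T'
T → T g becomes T' → g T'
T → T ( A becomes T' → ( A T'
Add T' → ε

Productions for other non-terminals are unchanged:
  A → id F
  F → (
  F → id d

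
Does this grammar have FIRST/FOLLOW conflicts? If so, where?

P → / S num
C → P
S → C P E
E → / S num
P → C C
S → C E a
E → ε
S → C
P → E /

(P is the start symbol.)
A FIRST/FOLLOW conflict occurs when a non-terminal N has a nullable alternative N → β (β ⇒* ε) and another alternative N → α with FIRST(α) ∩ FOLLOW(N) ≠ ∅: on such a lookahead the parser cannot decide between expanding α and letting N vanish via β.

Nullable non-terminals: E.

E: nullable alternative(s) E → ε; FOLLOW(E) = { '/', 'a', 'num' }
  E → / S num: FIRST \ {ε} = { '/' } — overlaps FOLLOW(E) on { '/' }: CONFLICT
  E → ε: FIRST \ {ε} = { } — this is the only nullable alternative, skip

C, P, S have no nullable alternative, so no FIRST/FOLLOW check is needed there.

So the grammar has 1 FIRST/FOLLOW conflict (marked CONFLICT above).

Answer: Yes. E → '/' S num with FOLLOW(E) on { '/' }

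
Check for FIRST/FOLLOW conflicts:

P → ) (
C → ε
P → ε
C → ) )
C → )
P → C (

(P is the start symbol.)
Nullable non-terminals: C, P.
FIRST sets used below: FIRST(C) = { ')', ε }

C: nullable alternative(s) C → ε; FOLLOW(C) = { '(' }
  C → ε: FIRST \ {ε} = { } — this is the only nullable alternative, skip
  C → ) ): FIRST \ {ε} = { ')' } — disjoint from FOLLOW(C)
  C → ): FIRST \ {ε} = { ')' } — disjoint from FOLLOW(C)

P: nullable alternative(s) P → ε; FOLLOW(P) = { $ }
  P → ) (: FIRST \ {ε} = { ')' } — disjoint from FOLLOW(P)
  P → ε: FIRST \ {ε} = { } — this is the only nullable alternative, skip
  P → C (: FIRST \ {ε} = { '(', ')' } — disjoint from FOLLOW(P)

No FIRST/FOLLOW conflicts found.

Answer: No FIRST/FOLLOW conflicts.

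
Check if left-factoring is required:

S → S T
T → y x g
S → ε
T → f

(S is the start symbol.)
No, left-factoring is not needed

Left-factoring is needed when two productions for the same non-terminal
share a common prefix on the right-hand side.

Productions for S:
  S → S T
  S → ε
Productions for T:
  T → y x g
  T → f

No common prefixes found.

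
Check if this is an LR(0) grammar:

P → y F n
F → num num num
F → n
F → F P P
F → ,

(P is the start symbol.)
Yes, the grammar is LR(0)

A grammar is LR(0) if no state in the canonical LR(0) collection has:
  - both a shift item (dot before a terminal) and a complete item (shift-reduce conflict), or
  - two or more complete items (reduce-reduce conflict; the accept item [P' → P .] counts as a complete item here).

Augment with P' → P and build the canonical LR(0) collection (I0 = CLOSURE({[P' → . P]}), then GOTO on every symbol after a dot until no new states appear). It has 12 states:
  I0: { [P → . y F n], [P' → . P] }  — shift
  I1: { [P' → P .] }  — accept
  I2: { [F → . ,], [F → . F P P], [F → . n], [F → . num num num], [P → y . F n] }  — shift
  I3: { [F → , .] }  — reduce
  I4: { [F → F . P P], [P → . y F n], [P → y F . n] }  — shift
  I5: { [F → n .] }  — reduce
  I6: { [F → num . num num] }  — shift
  I7: { [F → num num . num] }  — shift
  I8: { [F → num num num .] }  — reduce
  I9: { [F → F P . P], [P → . y F n] }  — shift
  I10: { [P → y F n .] }  — reduce
  I11: { [F → F P P .] }  — reduce

Every state is either a pure shift/goto state or contains exactly one complete item and nothing to shift — no conflicts. The grammar is LR(0).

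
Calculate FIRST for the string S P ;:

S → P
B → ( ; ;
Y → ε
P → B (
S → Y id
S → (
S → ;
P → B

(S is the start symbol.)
FIRST sets of the non-terminals involved (from the grammar, by fixed-point iteration):
  FIRST(S) = { '(', ';', 'id' }

To compute FIRST(S P ;), process the symbols left to right:
Symbol S is a non-terminal. Add FIRST(S) \ {ε} = { '(', ';', 'id' }
S is not nullable (ε ∉ FIRST(S)), so stop here.
FIRST(S P ;) = { '(', ';', 'id' }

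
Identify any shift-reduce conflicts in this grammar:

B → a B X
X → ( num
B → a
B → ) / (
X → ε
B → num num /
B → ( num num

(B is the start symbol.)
Augment with B' → B and build the canonical LR(0) collection (I0 = CLOSURE({[B' → . B]}), then GOTO on every symbol after a dot until no new states appear). It has 16 states:
  I0: { [B → . ( num num], [B → . ) / (], [B → . a B X], [B → . a], [B → . num num /], [B' → . B] }  — shift
  I1: { [B → ( . num num] }  — shift
  I2: { [B → ) . / (] }  — shift
  I3: { [B' → B .] }  — accept
  I4: { [B → . ( num num], [B → . ) / (], [B → . a B X], [B → . a], [B → . num num /], [B → a . B X], [B → a .] }  — shift, reduce
  I5: { [B → num . num /] }  — shift
  I6: { [B → num num . /] }  — shift
  I7: { [B → num num / .] }  — reduce
  I8: { [B → a B . X], [X → . ( num], [X → .] }  — shift, reduce
  I9: { [X → ( . num] }  — shift
  I10: { [B → a B X .] }  — reduce
  I11: { [X → ( num .] }  — reduce
  I12: { [B → ) / . (] }  — shift
  I13: { [B → ) / ( .] }  — reduce
  I14: { [B → ( num . num] }  — shift
  I15: { [B → ( num num .] }  — reduce

I4 contains reduce item [B → a .] and shift items [B → . ( num num], [B → . ) / (], [B → . a], [B → . a B X], [B → . num num /] — shift-reduce conflict.
I8 contains reduce item [X → .] and shift item [X → . ( num] — shift-reduce conflict.

Answer: Yes — I4: [B → a .] vs [B → . ( num num]; I8: [X → .] vs [X → . ( num]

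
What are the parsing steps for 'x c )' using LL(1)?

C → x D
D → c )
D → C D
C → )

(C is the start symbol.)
Stack is shown with the top on the left.

Stack  Input    Action
----------------------
C $    x c ) $  output C → x D
x D $  x c ) $  match 'x'
D $    c ) $    output D → c )
c ) $  c ) $    match 'c'
) $    ) $      match ')'
$      $        accept

The string is accepted.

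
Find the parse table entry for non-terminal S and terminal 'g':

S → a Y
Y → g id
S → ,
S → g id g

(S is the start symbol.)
To find M[S, 'g'], we find productions for S where 'g' is in the predict set (PREDICT(N → α) = (FIRST(α) \ {ε}) ∪ (FOLLOW(N) if α ⇒* ε)).

S → a Y: PREDICT = { 'a' }
S → ,: PREDICT = { ',' }
S → g id g: PREDICT = { 'g' }
  'g' is in predict set, so this production goes in M[S, 'g']

M[S, 'g'] = S → g id g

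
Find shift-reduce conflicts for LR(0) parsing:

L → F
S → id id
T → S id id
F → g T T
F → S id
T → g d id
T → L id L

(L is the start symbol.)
A shift-reduce conflict occurs when an LR(0) state has both:
  - a complete (reduce) item [A → α .] (dot at the end), and
  - a shift item [B → β . c γ] (dot before a terminal).

Augment with L' → L and build the canonical LR(0) collection (I0 = CLOSURE({[L' → . L]}), then GOTO on every symbol after a dot until no new states appear). It has 19 states:
  I0: { [F → . S id], [F → . g T T], [L → . F], [L' → . L], [S → . id id] }  — shift
  I1: { [L → F .] }  — reduce
  I2: { [L' → L .] }  — accept
  I3: { [F → S . id] }  — shift
  I4: { [F → . S id], [F → . g T T], [F → g . T T], [L → . F], [S → . id id], [T → . L id L], [T → . S id id], [T → . g d id] }  — shift
  I5: { [S → id . id] }  — shift
  I6: { [S → id id .] }  — reduce
  I7: { [T → L . id L] }  — shift
  I8: { [F → S . id], [T → S . id id] }  — shift
  I9: { [F → . S id], [F → . g T T], [F → g T . T], [L → . F], [S → . id id], [T → . L id L], [T → . S id id], [T → . g d id] }  — shift
  I10: { [F → . S id], [F → . g T T], [F → g . T T], [L → . F], [S → . id id], [T → . L id L], [T → . S id id], [T → . g d id], [T → g . d id] }  — shift
  I11: { [T → g d . id] }  — shift
  I12: { [T → g d id .] }  — reduce
  I13: { [F → g T T .] }  — reduce
  I14: { [F → S id .], [T → S id . id] }  — shift, reduce
  I15: { [T → S id id .] }  — reduce
  I16: { [F → . S id], [F → . g T T], [L → . F], [S → . id id], [T → L id . L] }  — shift
  I17: { [T → L id L .] }  — reduce
  I18: { [F → S id .] }  — reduce

I14 contains reduce item [F → S id .] and shift item [T → S id . id] — shift-reduce conflict.

Answer: Yes — I14: [F → S id .] vs [T → S id . id]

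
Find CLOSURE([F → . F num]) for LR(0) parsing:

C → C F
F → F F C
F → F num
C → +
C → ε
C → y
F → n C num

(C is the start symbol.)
{ [F → . F F C], [F → . F num], [F → . n C num] }

To compute CLOSURE, for each item [A → α.Bβ] where B is a non-terminal, add [B → .γ] for all productions B → γ; repeat for the newly added items until nothing changes.

Start with: [F → . F num]
  [F → . F num] has the dot before F: add [F → . F F C], [F → . n C num]
No further items can be added.

CLOSURE = { [F → . F F C], [F → . F num], [F → . n C num] }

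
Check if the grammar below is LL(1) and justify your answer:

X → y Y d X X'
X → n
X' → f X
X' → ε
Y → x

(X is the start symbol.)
No. Predict set conflict for X': { 'f' }

A grammar is LL(1) if for each non-terminal N with multiple productions, the predict sets of those productions are pairwise disjoint, where PREDICT(N → α) = (FIRST(α) \ {ε}) ∪ (FOLLOW(N) if α ⇒* ε).

Relevant sets:
  FOLLOW(X') = { $, 'f' }

For X:
  PREDICT(X → y Y d X X') = { 'y' }
  PREDICT(X → n) = { 'n' }
For X':
  PREDICT(X' → f X) = { 'f' }
  PREDICT(X' → ε) = { $, 'f' }
Y has a single production, so nothing to check there.

Conflict found: Predict set conflict for X': { 'f' }
The grammar is NOT LL(1).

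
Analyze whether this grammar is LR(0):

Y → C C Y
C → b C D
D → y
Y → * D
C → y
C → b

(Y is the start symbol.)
Augment with Y' → Y and build the canonical LR(0) collection (I0 = CLOSURE({[Y' → . Y]}), then GOTO on every symbol after a dot until no new states appear). It has 12 states:
  I0: { [C → . b C D], [C → . b], [C → . y], [Y → . * D], [Y → . C C Y], [Y' → . Y] }  — shift
  I1: { [D → . y], [Y → * . D] }  — shift
  I2: { [C → . b C D], [C → . b], [C → . y], [Y → C . C Y] }  — shift
  I3: { [Y' → Y .] }  — accept
  I4: { [C → . b C D], [C → . b], [C → . y], [C → b . C D], [C → b .] }  — shift, reduce
  I5: { [C → y .] }  — reduce
  I6: { [C → b C . D], [D → . y] }  — shift
  I7: { [C → b C D .] }  — reduce
  I8: { [D → y .] }  — reduce
  I9: { [C → . b C D], [C → . b], [C → . y], [Y → . * D], [Y → . C C Y], [Y → C C . Y] }  — shift
  I10: { [Y → C C Y .] }  — reduce
  I11: { [Y → * D .] }  — reduce

Conflict in state I4:
  Shift-reduce conflict between [C → b .] and [C → . b]
So the grammar is NOT LR(0).

Answer: No. Shift-reduce conflict between [C → b .] and [C → . b]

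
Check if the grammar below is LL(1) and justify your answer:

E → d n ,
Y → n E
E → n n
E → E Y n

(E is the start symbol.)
Relevant sets:
  FIRST(E) = { 'd', 'n' }

For E:
  PREDICT(E → d n ',') = { 'd' }
  PREDICT(E → n n) = { 'n' }
  PREDICT(E → E Y n) = { 'd', 'n' }
Y has a single production, so nothing to check there.

Conflict found: Predict set conflict for E: { 'd' }
The grammar is NOT LL(1).

Answer: No. Predict set conflict for E: { 'd' }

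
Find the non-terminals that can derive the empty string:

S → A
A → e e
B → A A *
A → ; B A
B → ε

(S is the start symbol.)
{ 'B' }

A non-terminal is nullable if it can derive ε (the empty string): either it has an ε-production, or it has a production whose right-hand side consists entirely of nullable non-terminals.

ε-productions: B → ε
So B is immediately nullable.
No further non-terminal can be added: every production for the remaining non-terminals contains a terminal or a non-nullable non-terminal.
Nullable = { 'B' }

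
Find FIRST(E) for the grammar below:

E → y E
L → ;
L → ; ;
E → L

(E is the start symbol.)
{ ';', 'y' }

To compute FIRST(E), examine every production with E on the left-hand side, reading each right-hand side left to right until a non-nullable symbol is reached.

FIRST sets of the other non-terminals involved (by the same procedure, iterated to a fixed point):
  FIRST(L) = { ';' }

From E → y E:
  - y is a terminal: add 'y' and stop
From E → L:
  - L is a non-terminal: add FIRST(L) \ {ε} = { ';' }
    L is not nullable, so stop

Collecting: FIRST(E) = { ';', 'y' }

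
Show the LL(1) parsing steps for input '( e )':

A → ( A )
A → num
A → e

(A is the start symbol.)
Stack is shown with the top on the left.

Stack    Input    Action
------------------------
A $      ( e ) $  output A → ( A )
( A ) $  ( e ) $  match '('
A ) $    e ) $    output A → e
e ) $    e ) $    match 'e'
) $      ) $      match ')'
$        $        accept

The string is accepted.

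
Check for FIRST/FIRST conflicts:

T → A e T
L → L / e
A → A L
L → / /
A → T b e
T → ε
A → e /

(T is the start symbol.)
Yes. L → L '/' e / L → '/' '/' on { '/' }; A → A L / A → T b e on { 'b', 'e' }; A → A L / A → e '/' on { 'e' }; A → T b e / A → e '/' on { 'e' }

A FIRST/FIRST conflict occurs when two productions N → α and N → β for the same non-terminal have FIRST(α) ∩ FIRST(β) ≠ ∅ (with ε ∈ FIRST of a nullable right-hand side, so two nullable alternatives also conflict).

FIRST sets of the non-terminals at (or reachable through a nullable prefix from) the front of some alternative:
  FIRST(A) = { 'b', 'e' }
  FIRST(L) = { '/' }
  FIRST(T) = { 'b', 'e', ε }

Productions for T:
  T → A e T: FIRST = { 'b', 'e' }
  T → ε: FIRST = { ε }
Productions for L:
  L → L / e: FIRST = { '/' }
  L → / /: FIRST = { '/' }
Productions for A:
  A → A L: FIRST = { 'b', 'e' }
  A → T b e: FIRST = { 'b', 'e' }
  A → e /: FIRST = { 'e' }

Conflict for L: L → L / e and L → / /
  Overlap: { '/' }
Conflict for A: A → A L and A → T b e
  Overlap: { 'b', 'e' }
Conflict for A: A → A L and A → e /
  Overlap: { 'e' }
Conflict for A: A → T b e and A → e /
  Overlap: { 'e' }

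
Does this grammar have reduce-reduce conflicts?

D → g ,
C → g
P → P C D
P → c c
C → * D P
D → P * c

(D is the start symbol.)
No reduce-reduce conflicts

A reduce-reduce conflict occurs when an LR(0) state has two complete items [A → α .] and [B → β .] — both call for a reduction, and with no lookahead the parser cannot choose between them.

Augment with D' → D and build the canonical LR(0) collection (I0 = CLOSURE({[D' → . D]}), then GOTO on every symbol after a dot until no new states appear). It has 15 states:
  I0: { [D → . P * c], [D → . g ,], [D' → . D], [P → . P C D], [P → . c c] }  — shift
  I1: { [D' → D .] }  — accept
  I2: { [C → . * D P], [C → . g], [D → P . * c], [P → P . C D] }  — shift
  I3: { [P → c . c] }  — shift
  I4: { [D → g . ,] }  — shift
  I5: { [D → g , .] }  — reduce
  I6: { [P → c c .] }  — reduce
  I7: { [C → * . D P], [D → . P * c], [D → . g ,], [D → P * . c], [P → . P C D], [P → . c c] }  — shift
  I8: { [D → . P * c], [D → . g ,], [P → . P C D], [P → . c c], [P → P C . D] }  — shift
  I9: { [C → g .] }  — reduce
  I10: { [P → P C D .] }  — reduce
  I11: { [C → * D . P], [P → . P C D], [P → . c c] }  — shift
  I12: { [D → P * c .], [P → c . c] }  — shift, reduce
  I13: { [C → * D P .], [C → . * D P], [C → . g], [P → P . C D] }  — shift, reduce
  I14: { [C → * . D P], [D → . P * c], [D → . g ,], [P → . P C D], [P → . c c] }  — shift

No state contains more than one complete item.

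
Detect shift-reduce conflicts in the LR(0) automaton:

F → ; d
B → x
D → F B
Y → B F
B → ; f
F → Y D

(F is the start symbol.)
Augment with F' → F and build the canonical LR(0) collection (I0 = CLOSURE({[F' → . F]}), then GOTO on every symbol after a dot until no new states appear). It has 13 states:
  I0: { [B → . ; f], [B → . x], [F → . ; d], [F → . Y D], [F' → . F], [Y → . B F] }  — shift
  I1: { [B → ; . f], [F → ; . d] }  — shift
  I2: { [B → . ; f], [B → . x], [F → . ; d], [F → . Y D], [Y → . B F], [Y → B . F] }  — shift
  I3: { [F' → F .] }  — accept
  I4: { [B → . ; f], [B → . x], [D → . F B], [F → . ; d], [F → . Y D], [F → Y . D], [Y → . B F] }  — shift
  I5: { [B → x .] }  — reduce
  I6: { [F → Y D .] }  — reduce
  I7: { [B → . ; f], [B → . x], [D → F . B] }  — shift
  I8: { [B → ; . f] }  — shift
  I9: { [D → F B .] }  — reduce
  I10: { [B → ; f .] }  — reduce
  I11: { [Y → B F .] }  — reduce
  I12: { [F → ; d .] }  — reduce

No state contains both a complete item and a shift item.

Answer: No shift-reduce conflicts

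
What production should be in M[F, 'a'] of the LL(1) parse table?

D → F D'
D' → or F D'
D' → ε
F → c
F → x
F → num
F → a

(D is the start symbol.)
To find M[F, 'a'], we find productions for F where 'a' is in the predict set (PREDICT(N → α) = (FIRST(α) \ {ε}) ∪ (FOLLOW(N) if α ⇒* ε)).

F → c: PREDICT = { 'c' }
F → x: PREDICT = { 'x' }
F → num: PREDICT = { 'num' }
F → a: PREDICT = { 'a' }
  'a' is in predict set, so this production goes in M[F, 'a']

M[F, 'a'] = F → a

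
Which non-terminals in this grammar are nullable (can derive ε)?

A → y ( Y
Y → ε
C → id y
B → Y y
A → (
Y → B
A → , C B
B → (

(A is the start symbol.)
A non-terminal is nullable if it can derive ε (the empty string): either it has an ε-production, or it has a production whose right-hand side consists entirely of nullable non-terminals.

ε-productions: Y → ε
So Y is immediately nullable.
No further non-terminal can be added: every production for the remaining non-terminals contains a terminal or a non-nullable non-terminal.
Nullable = { 'Y' }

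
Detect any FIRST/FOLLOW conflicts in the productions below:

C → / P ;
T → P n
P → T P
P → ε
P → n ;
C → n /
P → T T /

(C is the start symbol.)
Yes. P → T P with FOLLOW(P) on { 'n' }; P → n ';' with FOLLOW(P) on { 'n' }; P → T T '/' with FOLLOW(P) on { 'n' }

Nullable non-terminals: P.
FIRST sets used below: FIRST(T) = { 'n' }

P: nullable alternative(s) P → ε; FOLLOW(P) = { ';', 'n' }
  P → T P: FIRST \ {ε} = { 'n' } — overlaps FOLLOW(P) on { 'n' }: CONFLICT
  P → ε: FIRST \ {ε} = { } — this is the only nullable alternative, skip
  P → n ;: FIRST \ {ε} = { 'n' } — overlaps FOLLOW(P) on { 'n' }: CONFLICT
  P → T T /: FIRST \ {ε} = { 'n' } — overlaps FOLLOW(P) on { 'n' }: CONFLICT

C, T have no nullable alternative, so no FIRST/FOLLOW check is needed there.

So the grammar has 3 FIRST/FOLLOW conflicts (marked CONFLICT above).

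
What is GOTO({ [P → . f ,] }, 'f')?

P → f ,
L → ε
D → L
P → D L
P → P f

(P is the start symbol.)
{ [P → f . ,] }

GOTO(I, 'f') = CLOSURE({ [A → αX.β] : [A → α.Xβ] ∈ I, X = 'f' })

Items with dot before 'f', with the dot advanced:
  [P → . f ,] → [P → f . ,]
Closure adds nothing (no advanced item has the dot before a non-terminal).

GOTO = { [P → f . ,] }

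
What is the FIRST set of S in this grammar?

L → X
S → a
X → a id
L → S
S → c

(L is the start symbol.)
From S → a:
  - a is a terminal: add 'a' and stop
From S → c:
  - c is a terminal: add 'c' and stop

Collecting: FIRST(S) = { 'a', 'c' }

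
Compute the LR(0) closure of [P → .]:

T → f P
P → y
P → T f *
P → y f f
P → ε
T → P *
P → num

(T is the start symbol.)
{ [P → .] }

To compute CLOSURE, for each item [A → α.Bβ] where B is a non-terminal, add [B → .γ] for all productions B → γ; repeat for the newly added items until nothing changes.

Start with: [P → .]
The dot is at the end, so nothing is added.

CLOSURE = { [P → .] }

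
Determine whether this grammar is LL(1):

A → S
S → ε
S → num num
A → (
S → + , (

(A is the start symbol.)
Yes, the grammar is LL(1).

A grammar is LL(1) if for each non-terminal N with multiple productions, the predict sets of those productions are pairwise disjoint, where PREDICT(N → α) = (FIRST(α) \ {ε}) ∪ (FOLLOW(N) if α ⇒* ε).

Relevant sets:
  FIRST(S) = { '+', 'num', ε }
  FOLLOW(A) = { $ }
  FOLLOW(S) = { $ }

For A:
  PREDICT(A → S) = { $, '+', 'num' }
  PREDICT(A → '(') = { '(' }
For S:
  PREDICT(S → ε) = { $ }
  PREDICT(S → num num) = { 'num' }
  PREDICT(S → '+' ',' '(') = { '+' }

All predict sets are disjoint. The grammar IS LL(1).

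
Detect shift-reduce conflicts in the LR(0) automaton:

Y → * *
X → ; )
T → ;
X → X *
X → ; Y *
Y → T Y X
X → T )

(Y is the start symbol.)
Yes — I6: [T → ; .] vs [T → . ;]; I8: [Y → T Y X .] vs [X → X . *]

Augment with Y' → Y and build the canonical LR(0) collection (I0 = CLOSURE({[Y' → . Y]}), then GOTO on every symbol after a dot until no new states appear). It has 15 states:
  I0: { [T → . ;], [Y → . * *], [Y → . T Y X], [Y' → . Y] }  — shift
  I1: { [Y → * . *] }  — shift
  I2: { [T → ; .] }  — reduce
  I3: { [T → . ;], [Y → . * *], [Y → . T Y X], [Y → T . Y X] }  — shift
  I4: { [Y' → Y .] }  — accept
  I5: { [T → . ;], [X → . ; )], [X → . ; Y *], [X → . T )], [X → . X *], [Y → T Y . X] }  — shift
  I6: { [T → . ;], [T → ; .], [X → ; . )], [X → ; . Y *], [Y → . * *], [Y → . T Y X] }  — shift, reduce
  I7: { [X → T . )] }  — shift
  I8: { [X → X . *], [Y → T Y X .] }  — shift, reduce
  I9: { [X → X * .] }  — reduce
  I10: { [X → T ) .] }  — reduce
  I11: { [X → ; ) .] }  — reduce
  I12: { [X → ; Y . *] }  — shift
  I13: { [X → ; Y * .] }  — reduce
  I14: { [Y → * * .] }  — reduce

I6 contains reduce item [T → ; .] and shift items [T → . ;], [X → ; . )], [Y → . * *] — shift-reduce conflict.
I8 contains reduce item [Y → T Y X .] and shift item [X → X . *] — shift-reduce conflict.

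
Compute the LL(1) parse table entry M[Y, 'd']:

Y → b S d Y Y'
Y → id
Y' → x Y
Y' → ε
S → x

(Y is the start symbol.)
Empty (error entry)

To find M[Y, 'd'], we find productions for Y where 'd' is in the predict set (PREDICT(N → α) = (FIRST(α) \ {ε}) ∪ (FOLLOW(N) if α ⇒* ε)).

Y → b S d Y Y': PREDICT = { 'b' }
Y → id: PREDICT = { 'id' }

M[Y, 'd'] is empty (no production applies)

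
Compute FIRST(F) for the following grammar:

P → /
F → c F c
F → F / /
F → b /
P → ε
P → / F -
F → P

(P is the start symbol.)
To compute FIRST(F), examine every production with F on the left-hand side, reading each right-hand side left to right until a non-nullable symbol is reached.

FIRST sets of the other non-terminals involved (by the same procedure, iterated to a fixed point):
  FIRST(P) = { '/', ε }

From F → c F c:
  - c is a terminal: add 'c' and stop
From F → F / /:
  - F is the symbol being defined: contributes nothing new
    F is nullable, so continue to the next symbol
  - '/' is a terminal: add '/' and stop
From F → b /:
  - b is a terminal: add 'b' and stop
From F → P:
  - P is a non-terminal: add FIRST(P) \ {ε} = { '/' }
    P is nullable and nothing follows, so the whole right-hand side can vanish: ε ∈ FIRST(F)

Collecting: FIRST(F) = { '/', 'b', 'c', ε }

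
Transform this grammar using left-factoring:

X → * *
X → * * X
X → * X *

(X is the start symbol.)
Left-factoring transforms A → αβ₁ | αβ₂ into A → αA' and A' → β₁ | β₂
(α is the longest common prefix among the alternatives). Repeat until
no nonterminal has two alternatives with a common prefix.

Round 1: X has alternatives sharing prefix '*'. Introduce X': X → * X'
  Add: X' → *
  Add: X' → * X
  Add: X' → X *

Round 2: X' has alternatives sharing prefix '*'. Introduce X'': X' → * X''
  Add: X'' → ε
  Add: X'' → X

No remaining common prefixes — done.

Resulting grammar:
X → * X'
X' → * X''
X'' → ε
X'' → X
X' → X *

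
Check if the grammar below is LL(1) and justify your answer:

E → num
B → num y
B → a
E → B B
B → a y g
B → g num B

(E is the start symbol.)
No. Predict set conflict for E: { 'num' }

A grammar is LL(1) if for each non-terminal N with multiple productions, the predict sets of those productions are pairwise disjoint, where PREDICT(N → α) = (FIRST(α) \ {ε}) ∪ (FOLLOW(N) if α ⇒* ε).

Relevant sets:
  FIRST(B) = { 'a', 'g', 'num' }

For E:
  PREDICT(E → num) = { 'num' }
  PREDICT(E → B B) = { 'a', 'g', 'num' }
For B:
  PREDICT(B → num y) = { 'num' }
  PREDICT(B → a) = { 'a' }
  PREDICT(B → a y g) = { 'a' }
  PREDICT(B → g num B) = { 'g' }

Conflict found: Predict set conflict for E: { 'num' }
The grammar is NOT LL(1).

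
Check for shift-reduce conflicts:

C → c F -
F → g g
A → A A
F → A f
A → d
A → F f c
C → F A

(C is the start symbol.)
A shift-reduce conflict occurs when an LR(0) state has both:
  - a complete (reduce) item [A → α .] (dot at the end), and
  - a shift item [B → β . c γ] (dot before a terminal).

Augment with C' → C and build the canonical LR(0) collection (I0 = CLOSURE({[C' → . C]}), then GOTO on every symbol after a dot until no new states appear). It has 16 states:
  I0: { [A → . A A], [A → . F f c], [A → . d], [C → . F A], [C → . c F -], [C' → . C], [F → . A f], [F → . g g] }  — shift
  I1: { [A → . A A], [A → . F f c], [A → . d], [A → A . A], [F → . A f], [F → . g g], [F → A . f] }  — shift
  I2: { [C' → C .] }  — accept
  I3: { [A → . A A], [A → . F f c], [A → . d], [A → F . f c], [C → F . A], [F → . A f], [F → . g g] }  — shift
  I4: { [A → . A A], [A → . F f c], [A → . d], [C → c . F -], [F → . A f], [F → . g g] }  — shift
  I5: { [A → d .] }  — reduce
  I6: { [F → g . g] }  — shift
  I7: { [F → g g .] }  — reduce
  I8: { [A → F . f c], [C → c F . -] }  — shift
  I9: { [C → c F - .] }  — reduce
  I10: { [A → F f . c] }  — shift
  I11: { [A → F f c .] }  — reduce
  I12: { [A → . A A], [A → . F f c], [A → . d], [A → A . A], [C → F A .], [F → . A f], [F → . g g], [F → A . f] }  — shift, reduce
  I13: { [A → F . f c] }  — shift
  I14: { [A → . A A], [A → . F f c], [A → . d], [A → A . A], [A → A A .], [F → . A f], [F → . g g], [F → A . f] }  — shift, reduce
  I15: { [F → A f .] }  — reduce

I12 contains reduce item [C → F A .] and shift items [A → . d], [F → A . f], [F → . g g] — shift-reduce conflict.
I14 contains reduce item [A → A A .] and shift items [A → . d], [F → A . f], [F → . g g] — shift-reduce conflict.

Answer: Yes — I12: [C → F A .] vs [A → . d]; I14: [A → A A .] vs [A → . d]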